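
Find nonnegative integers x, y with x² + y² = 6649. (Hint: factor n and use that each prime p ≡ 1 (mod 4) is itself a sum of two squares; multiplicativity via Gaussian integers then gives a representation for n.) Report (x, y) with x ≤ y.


Step 1: Factor n = 6649 = 61 · 109.
Step 2: Check the mod-4 condition on each prime factor: 61 ≡ 1 (mod 4), exponent 1; 109 ≡ 1 (mod 4), exponent 1.
All primes ≡ 3 (mod 4) appear to even exponent (or don't appear), so by the two-squares theorem n IS expressible as a sum of two squares.
Step 3: Build a representation. Here n = 61 · 109 is a product of primes ≡ 1 (mod 4). Each prime p ≡ 1 (mod 4) is itself a sum of two squares; find a² by testing p − a² for a perfect square:
  61: 61 − 1² = 60, 61 − 2² = 57, 61 − 3² = 52, 61 − 4² = 45, 61 − 5² = 36 = 6² ⇒ 61 = 5² + 6².
  109: 109 − 1² = 108, 109 − 2² = 105, 109 − 3² = 100 = 10² ⇒ 109 = 3² + 10².
  Combine using the Brahmagupta–Fibonacci identity (a² + b²)(c² + d²) = (ac − bd)² + (ad + bc)² = (ac + bd)² + (ad − bc)²:
  61 · 109 = 6649: from (5² + 6²)(3² + 10²), take (5·3 − 6·10, 5·10 + 6·3) = (15 − 60, 50 + 18) = (-45, 68); dropping signs (only squares matter) gives (45, 68); check 45² + 68² = 2025 + 4624 = 6649 ✓.
Step 4: Order so x ≤ y and verify: 45² + 68² = 2025 + 4624 = 6649 = n. ✓

n = 6649 = 45² + 68² (one valid representation with x ≤ y).


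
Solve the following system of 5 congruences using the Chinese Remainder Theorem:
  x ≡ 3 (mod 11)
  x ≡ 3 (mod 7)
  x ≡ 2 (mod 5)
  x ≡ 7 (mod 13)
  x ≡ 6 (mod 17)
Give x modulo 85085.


Product of moduli M = 11 · 7 · 5 · 13 · 17 = 85085.
Merge one congruence at a time:
  Start: x ≡ 3 (mod 11).
  Combine with x ≡ 3 (mod 7); new modulus lcm = 77.
    Write x = 3 + 11·t and substitute into x ≡ 3 (mod 7): 11·t ≡ 3 − 3 = 0 (mod 7).
    Reduce coefficients mod 7: 4·t ≡ 0 (mod 7).
    The inverse of 4 mod 7 is 2 (since 4·2 = 8 = 1·7 + 1), so t ≡ 2·0 = 0 ≡ 0 (mod 7).
    Then x = 3 + 11·0 = 3, valid modulo lcm(11, 7) = 77: x ≡ 3 (mod 77).
  Combine with x ≡ 2 (mod 5); new modulus lcm = 385.
    Write x = 3 + 77·t and substitute into x ≡ 2 (mod 5): 77·t ≡ 2 − 3 = -1 (mod 5).
    Reduce coefficients mod 5: 2·t ≡ 4 (mod 5).
    The inverse of 2 mod 5 is 3 (since 2·3 = 6 = 1·5 + 1), so t ≡ 3·4 = 12 ≡ 2 (mod 5).
    Then x = 3 + 77·2 = 157, valid modulo lcm(77, 5) = 385: x ≡ 157 (mod 385).
  Combine with x ≡ 7 (mod 13); new modulus lcm = 5005.
    Write x = 157 + 385·t and substitute into x ≡ 7 (mod 13): 385·t ≡ 7 − 157 = -150 (mod 13).
    Reduce coefficients mod 13: 8·t ≡ 6 (mod 13).
    The inverse of 8 mod 13 is 5 (since 8·5 = 40 = 3·13 + 1), so t ≡ 5·6 = 30 ≡ 4 (mod 13).
    Then x = 157 + 385·4 = 1697, valid modulo lcm(385, 13) = 5005: x ≡ 1697 (mod 5005).
  Combine with x ≡ 6 (mod 17); new modulus lcm = 85085.
    Write x = 1697 + 5005·t and substitute into x ≡ 6 (mod 17): 5005·t ≡ 6 − 1697 = -1691 (mod 17).
    Reduce coefficients mod 17: 7·t ≡ 9 (mod 17).
    The inverse of 7 mod 17 is 5 (since 7·5 = 35 = 2·17 + 1), so t ≡ 5·9 = 45 ≡ 11 (mod 17).
    Then x = 1697 + 5005·11 = 56752, valid modulo lcm(5005, 17) = 85085: x ≡ 56752 (mod 85085).
Verify against each original: 56752 mod 11 = 3, 56752 mod 7 = 3, 56752 mod 5 = 2, 56752 mod 13 = 7, 56752 mod 17 = 6.

x ≡ 56752 (mod 85085).


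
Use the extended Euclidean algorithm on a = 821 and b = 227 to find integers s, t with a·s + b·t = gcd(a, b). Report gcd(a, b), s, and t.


Euclidean algorithm on (821, 227) — divide until remainder is 0:
  821 = 3 · 227 + 140
  227 = 1 · 140 + 87
  140 = 1 · 87 + 53
  87 = 1 · 53 + 34
  53 = 1 · 34 + 19
  34 = 1 · 19 + 15
  19 = 1 · 15 + 4
  15 = 3 · 4 + 3
  4 = 1 · 3 + 1
  3 = 3 · 1 + 0
gcd(821, 227) = 1.
Track Bezout coefficients alongside the remainders: start with r₀ = 821 = a·1 + b·0 (s = 1, t = 0) and r₁ = 227 = a·0 + b·1 (s = 0, t = 1); each new remainder r_{k+1} = r_{k-1} − q_k·r_k inherits s_{k+1} = s_{k-1} − q_k·s_k, t_{k+1} = t_{k-1} − q_k·t_k, so r_k = a·s_k + b·t_k at every step:
  q = 3: r = 140, s = 1 − 3·0 = 1, t = 0 − 3·1 = -3  (check: 821·1 + 227·(-3) = 140)
  q = 1: r = 87, s = 0 − 1·1 = -1, t = 1 − 1·(-3) = 4  (check: 821·(-1) + 227·4 = 87)
  q = 1: r = 53, s = 1 − 1·(-1) = 2, t = -3 − 1·4 = -7  (check: 821·2 + 227·(-7) = 53)
  q = 1: r = 34, s = -1 − 1·2 = -3, t = 4 − 1·(-7) = 11  (check: 821·(-3) + 227·11 = 34)
  q = 1: r = 19, s = 2 − 1·(-3) = 5, t = -7 − 1·11 = -18  (check: 821·5 + 227·(-18) = 19)
  q = 1: r = 15, s = -3 − 1·5 = -8, t = 11 − 1·(-18) = 29  (check: 821·(-8) + 227·29 = 15)
  q = 1: r = 4, s = 5 − 1·(-8) = 13, t = -18 − 1·29 = -47  (check: 821·13 + 227·(-47) = 4)
  q = 3: r = 3, s = -8 − 3·13 = -47, t = 29 − 3·(-47) = 170  (check: 821·(-47) + 227·170 = 3)
  q = 1: r = 1, s = 13 − 1·(-47) = 60, t = -47 − 1·170 = -217  (check: 821·60 + 227·(-217) = 1)
The row with r = 1 (the gcd) gives the Bezout coefficients s = 60, t = -217.
Result: 821 · (60) + 227 · (-217) = 1.

gcd(821, 227) = 1; s = 60, t = -217 (check: 821·60 + 227·(-217) = 1).


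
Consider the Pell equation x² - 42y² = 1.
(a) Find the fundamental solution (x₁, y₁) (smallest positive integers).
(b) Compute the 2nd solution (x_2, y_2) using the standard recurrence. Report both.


Step 1: Find the fundamental solution (x₁, y₁) of x² - 42y² = 1.
  Expand √42 as a continued fraction. a₀ = ⌊√42⌋ = 6; iterate m_{k+1} = d_k·a_k − m_k, d_{k+1} = (42 − m_{k+1}²)/d_k, a_{k+1} = ⌊(a₀ + m_{k+1})/d_{k+1}⌋ (starting m₀ = 0, d₀ = 1), with convergents p_k = a_k·p_{k-1} + p_{k-2}, q_k = a_k·q_{k-1} + q_{k-2} (p₋₁ = 1, q₋₁ = 0):
  k = 0: a₀ = 6; p₀/q₀ = 6/1; p₀² − 42·q₀² = 36 − 42 = -6.
  k = 1: m = 6, d = 6, a = ⌊(6 + 6)/6⌋ = 2; p/q = (2·6 + 1)/(2·1 + 0) = 13/2; p² − 42·q² = 169 − 168 = 1.
  The first convergent with p² − 42·q² = 1 gives the fundamental solution (x₁, y₁) = (13, 2).
Step 2: Apply the recurrence (x_{n+1}, y_{n+1}) = (x₁x_n + 42y₁y_n, x₁y_n + y₁x_n) repeatedly.
  From (x_1, y_1) = (13, 2): x_2 = 13·13 + 42·2·2 = 337; y_2 = 13·2 + 2·13 = 52.
Step 3: Verify x_2² - 42·y_2² = 113569 - 113568 = 1 (should be 1). ✓

(x_1, y_1) = (13, 2); (x_2, y_2) = (337, 52).


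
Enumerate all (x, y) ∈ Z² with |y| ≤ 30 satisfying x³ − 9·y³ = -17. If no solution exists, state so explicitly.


The equation is x³ - 9y³ = -17. For fixed y, x³ = 9·y³ − 17, so a solution requires the RHS to be a perfect cube.
Strategy: iterate y from -30 to 30, compute RHS = 9·y³ − 17, and check whether it is a (positive or negative) perfect cube.
Check small values of y:
  y = 0: RHS = -17 is not a perfect cube.
  y = 1: RHS = -8 = (-2)³ ⇒ x = -2 works.
  y = -1: RHS = -26 is not a perfect cube.
  y = 2: RHS = 55 is not a perfect cube.
  y = -2: RHS = -89 is not a perfect cube.
  y = 3: RHS = 226 is not a perfect cube.
  y = -3: RHS = -260 is not a perfect cube.
Continuing, at y = 25: RHS = 140608 = (52)³ ⇒ x = 52 works.
Searching the remaining y in |y| ≤ 30 finds no further solutions.
Collected solutions: (-2, 1), (52, 25).

Solutions (with |y| ≤ 30): (-2, 1), (52, 25).


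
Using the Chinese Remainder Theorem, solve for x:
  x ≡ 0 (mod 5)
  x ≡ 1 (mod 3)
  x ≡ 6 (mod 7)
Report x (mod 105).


Moduli 5, 3, 7 are pairwise coprime; by CRT there is a unique solution modulo M = 5 · 3 · 7 = 105.
Solve pairwise, accumulating the modulus:
  Start with x ≡ 0 (mod 5).
  Combine with x ≡ 1 (mod 3): since gcd(5, 3) = 1, we get a unique residue mod 15.
    Write x = 0 + 5·t and substitute into x ≡ 1 (mod 3): 5·t ≡ 1 − 0 = 1 (mod 3).
    Reduce coefficients mod 3: 2·t ≡ 1 (mod 3).
    The inverse of 2 mod 3 is 2 (since 2·2 = 4 = 1·3 + 1), so t ≡ 2·1 = 2 ≡ 2 (mod 3).
    Then x = 0 + 5·2 = 10, valid modulo lcm(5, 3) = 15: x ≡ 10 (mod 15).
  Combine with x ≡ 6 (mod 7): since gcd(15, 7) = 1, we get a unique residue mod 105.
    Write x = 10 + 15·t and substitute into x ≡ 6 (mod 7): 15·t ≡ 6 − 10 = -4 (mod 7).
    Reduce coefficients mod 7: 1·t ≡ 3 (mod 7).
    So t ≡ 3 (mod 7).
    Then x = 10 + 15·3 = 55, valid modulo lcm(15, 7) = 105: x ≡ 55 (mod 105).
Verify: 55 mod 5 = 0 ✓, 55 mod 3 = 1 ✓, 55 mod 7 = 6 ✓.

x ≡ 55 (mod 105).


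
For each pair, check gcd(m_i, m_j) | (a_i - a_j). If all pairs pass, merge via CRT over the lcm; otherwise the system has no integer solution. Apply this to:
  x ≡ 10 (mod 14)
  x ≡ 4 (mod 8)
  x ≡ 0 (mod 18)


Moduli 14, 8, 18 are not pairwise coprime, so CRT works modulo lcm(m_i) when all pairwise compatibility conditions hold.
Pairwise compatibility: gcd(m_i, m_j) must divide a_i - a_j for every pair.
Merge one congruence at a time:
  Start: x ≡ 10 (mod 14).
  Combine with x ≡ 4 (mod 8): gcd(14, 8) = 2; 4 - 10 = -6, which IS divisible by 2, so compatible.
    Write x = 10 + 14·t and substitute into x ≡ 4 (mod 8): 14·t ≡ 4 − 10 = -6 (mod 8).
    Divide the congruence (and modulus) by g = 2: 7·t ≡ -3 (mod 4).
    Reduce coefficients mod 4: 3·t ≡ 1 (mod 4).
    The inverse of 3 mod 4 is 3 (since 3·3 = 9 = 2·4 + 1), so t ≡ 3·1 = 3 ≡ 3 (mod 4).
    Then x = 10 + 14·3 = 52, valid modulo lcm(14, 8) = 56: x ≡ 52 (mod 56).
  Combine with x ≡ 0 (mod 18): gcd(56, 18) = 2; 0 - 52 = -52, which IS divisible by 2, so compatible.
    Write x = 52 + 56·t and substitute into x ≡ 0 (mod 18): 56·t ≡ 0 − 52 = -52 (mod 18).
    Divide the congruence (and modulus) by g = 2: 28·t ≡ -26 (mod 9).
    Reduce coefficients mod 9: 1·t ≡ 1 (mod 9).
    So t ≡ 1 (mod 9).
    Then x = 52 + 56·1 = 108, valid modulo lcm(56, 18) = 504: x ≡ 108 (mod 504).
Verify: 108 mod 14 = 10, 108 mod 8 = 4, 108 mod 18 = 0.

x ≡ 108 (mod 504).


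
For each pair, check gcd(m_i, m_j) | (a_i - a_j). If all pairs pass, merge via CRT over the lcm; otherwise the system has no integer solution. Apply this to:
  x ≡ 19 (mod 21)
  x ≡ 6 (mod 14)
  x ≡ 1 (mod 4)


Moduli 21, 14, 4 are not pairwise coprime, so CRT works modulo lcm(m_i) when all pairwise compatibility conditions hold.
Pairwise compatibility: gcd(m_i, m_j) must divide a_i - a_j for every pair.
Merge one congruence at a time:
  Start: x ≡ 19 (mod 21).
  Combine with x ≡ 6 (mod 14): gcd(21, 14) = 7, and 6 - 19 = -13 is NOT divisible by 7.
    ⇒ system is inconsistent (no integer solution).

No solution (the system is inconsistent).


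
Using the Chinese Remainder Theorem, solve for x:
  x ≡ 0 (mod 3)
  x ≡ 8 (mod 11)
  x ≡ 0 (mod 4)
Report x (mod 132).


Moduli 3, 11, 4 are pairwise coprime; by CRT there is a unique solution modulo M = 3 · 11 · 4 = 132.
Solve pairwise, accumulating the modulus:
  Start with x ≡ 0 (mod 3).
  Combine with x ≡ 8 (mod 11): since gcd(3, 11) = 1, we get a unique residue mod 33.
    Write x = 0 + 3·t and substitute into x ≡ 8 (mod 11): 3·t ≡ 8 − 0 = 8 (mod 11).
    The inverse of 3 mod 11 is 4 (since 3·4 = 12 = 1·11 + 1), so t ≡ 4·8 = 32 ≡ 10 (mod 11).
    Then x = 0 + 3·10 = 30, valid modulo lcm(3, 11) = 33: x ≡ 30 (mod 33).
  Combine with x ≡ 0 (mod 4): since gcd(33, 4) = 1, we get a unique residue mod 132.
    Write x = 30 + 33·t and substitute into x ≡ 0 (mod 4): 33·t ≡ 0 − 30 = -30 (mod 4).
    Reduce coefficients mod 4: 1·t ≡ 2 (mod 4).
    So t ≡ 2 (mod 4).
    Then x = 30 + 33·2 = 96, valid modulo lcm(33, 4) = 132: x ≡ 96 (mod 132).
Verify: 96 mod 3 = 0 ✓, 96 mod 11 = 8 ✓, 96 mod 4 = 0 ✓.

x ≡ 96 (mod 132).


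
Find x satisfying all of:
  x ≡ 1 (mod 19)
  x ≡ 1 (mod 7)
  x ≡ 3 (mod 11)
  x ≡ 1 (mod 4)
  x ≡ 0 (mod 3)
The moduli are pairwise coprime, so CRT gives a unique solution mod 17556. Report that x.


Product of moduli M = 19 · 7 · 11 · 4 · 3 = 17556.
Merge one congruence at a time:
  Start: x ≡ 1 (mod 19).
  Combine with x ≡ 1 (mod 7); new modulus lcm = 133.
    Write x = 1 + 19·t and substitute into x ≡ 1 (mod 7): 19·t ≡ 1 − 1 = 0 (mod 7).
    Reduce coefficients mod 7: 5·t ≡ 0 (mod 7).
    The inverse of 5 mod 7 is 3 (since 5·3 = 15 = 2·7 + 1), so t ≡ 3·0 = 0 ≡ 0 (mod 7).
    Then x = 1 + 19·0 = 1, valid modulo lcm(19, 7) = 133: x ≡ 1 (mod 133).
  Combine with x ≡ 3 (mod 11); new modulus lcm = 1463.
    Write x = 1 + 133·t and substitute into x ≡ 3 (mod 11): 133·t ≡ 3 − 1 = 2 (mod 11).
    Reduce coefficients mod 11: 1·t ≡ 2 (mod 11).
    So t ≡ 2 (mod 11).
    Then x = 1 + 133·2 = 267, valid modulo lcm(133, 11) = 1463: x ≡ 267 (mod 1463).
  Combine with x ≡ 1 (mod 4); new modulus lcm = 5852.
    Write x = 267 + 1463·t and substitute into x ≡ 1 (mod 4): 1463·t ≡ 1 − 267 = -266 (mod 4).
    Reduce coefficients mod 4: 3·t ≡ 2 (mod 4).
    The inverse of 3 mod 4 is 3 (since 3·3 = 9 = 2·4 + 1), so t ≡ 3·2 = 6 ≡ 2 (mod 4).
    Then x = 267 + 1463·2 = 3193, valid modulo lcm(1463, 4) = 5852: x ≡ 3193 (mod 5852).
  Combine with x ≡ 0 (mod 3); new modulus lcm = 17556.
    Write x = 3193 + 5852·t and substitute into x ≡ 0 (mod 3): 5852·t ≡ 0 − 3193 = -3193 (mod 3).
    Reduce coefficients mod 3: 2·t ≡ 2 (mod 3).
    The inverse of 2 mod 3 is 2 (since 2·2 = 4 = 1·3 + 1), so t ≡ 2·2 = 4 ≡ 1 (mod 3).
    Then x = 3193 + 5852·1 = 9045, valid modulo lcm(5852, 3) = 17556: x ≡ 9045 (mod 17556).
Verify against each original: 9045 mod 19 = 1, 9045 mod 7 = 1, 9045 mod 11 = 3, 9045 mod 4 = 1, 9045 mod 3 = 0.

x ≡ 9045 (mod 17556).


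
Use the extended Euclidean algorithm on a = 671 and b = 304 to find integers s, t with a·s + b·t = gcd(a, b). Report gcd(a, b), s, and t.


Euclidean algorithm on (671, 304) — divide until remainder is 0:
  671 = 2 · 304 + 63
  304 = 4 · 63 + 52
  63 = 1 · 52 + 11
  52 = 4 · 11 + 8
  11 = 1 · 8 + 3
  8 = 2 · 3 + 2
  3 = 1 · 2 + 1
  2 = 2 · 1 + 0
gcd(671, 304) = 1.
Track Bezout coefficients alongside the remainders: start with r₀ = 671 = a·1 + b·0 (s = 1, t = 0) and r₁ = 304 = a·0 + b·1 (s = 0, t = 1); each new remainder r_{k+1} = r_{k-1} − q_k·r_k inherits s_{k+1} = s_{k-1} − q_k·s_k, t_{k+1} = t_{k-1} − q_k·t_k, so r_k = a·s_k + b·t_k at every step:
  q = 2: r = 63, s = 1 − 2·0 = 1, t = 0 − 2·1 = -2  (check: 671·1 + 304·(-2) = 63)
  q = 4: r = 52, s = 0 − 4·1 = -4, t = 1 − 4·(-2) = 9  (check: 671·(-4) + 304·9 = 52)
  q = 1: r = 11, s = 1 − 1·(-4) = 5, t = -2 − 1·9 = -11  (check: 671·5 + 304·(-11) = 11)
  q = 4: r = 8, s = -4 − 4·5 = -24, t = 9 − 4·(-11) = 53  (check: 671·(-24) + 304·53 = 8)
  q = 1: r = 3, s = 5 − 1·(-24) = 29, t = -11 − 1·53 = -64  (check: 671·29 + 304·(-64) = 3)
  q = 2: r = 2, s = -24 − 2·29 = -82, t = 53 − 2·(-64) = 181  (check: 671·(-82) + 304·181 = 2)
  q = 1: r = 1, s = 29 − 1·(-82) = 111, t = -64 − 1·181 = -245  (check: 671·111 + 304·(-245) = 1)
The row with r = 1 (the gcd) gives the Bezout coefficients s = 111, t = -245.
Result: 671 · (111) + 304 · (-245) = 1.

gcd(671, 304) = 1; s = 111, t = -245 (check: 671·111 + 304·(-245) = 1).


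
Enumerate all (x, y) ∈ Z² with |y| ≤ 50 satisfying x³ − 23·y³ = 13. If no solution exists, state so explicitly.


The equation is x³ - 23y³ = 13. For fixed y, x³ = 23·y³ + 13, so a solution requires the RHS to be a perfect cube.
Strategy: iterate y from -50 to 50, compute RHS = 23·y³ + 13, and check whether it is a (positive or negative) perfect cube.
Check small values of y:
  y = 0: RHS = 13 is not a perfect cube.
  y = 1: RHS = 36 is not a perfect cube.
  y = -1: RHS = -10 is not a perfect cube.
  y = 2: RHS = 197 is not a perfect cube.
  y = -2: RHS = -171 is not a perfect cube.
  y = 3: RHS = 634 is not a perfect cube.
  y = -3: RHS = -608 is not a perfect cube.
Continuing the search up to |y| = 50 finds no solutions either.
No (x, y) in the scanned range satisfies the equation.

No integer solutions with |y| ≤ 50.


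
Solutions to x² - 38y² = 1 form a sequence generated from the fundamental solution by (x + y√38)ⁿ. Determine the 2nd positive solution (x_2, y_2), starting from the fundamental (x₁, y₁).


Step 1: Find the fundamental solution (x₁, y₁) of x² - 38y² = 1.
  Expand √38 as a continued fraction. a₀ = ⌊√38⌋ = 6; iterate m_{k+1} = d_k·a_k − m_k, d_{k+1} = (38 − m_{k+1}²)/d_k, a_{k+1} = ⌊(a₀ + m_{k+1})/d_{k+1}⌋ (starting m₀ = 0, d₀ = 1), with convergents p_k = a_k·p_{k-1} + p_{k-2}, q_k = a_k·q_{k-1} + q_{k-2} (p₋₁ = 1, q₋₁ = 0):
  k = 0: a₀ = 6; p₀/q₀ = 6/1; p₀² − 38·q₀² = 36 − 38 = -2.
  k = 1: m = 6, d = 2, a = ⌊(6 + 6)/2⌋ = 6; p/q = (6·6 + 1)/(6·1 + 0) = 37/6; p² − 38·q² = 1369 − 1368 = 1.
  The first convergent with p² − 38·q² = 1 gives the fundamental solution (x₁, y₁) = (37, 6).
Step 2: Apply the recurrence (x_{n+1}, y_{n+1}) = (x₁x_n + 38y₁y_n, x₁y_n + y₁x_n) repeatedly.
  From (x_1, y_1) = (37, 6): x_2 = 37·37 + 38·6·6 = 2737; y_2 = 37·6 + 6·37 = 444.
Step 3: Verify x_2² - 38·y_2² = 7491169 - 7491168 = 1 (should be 1). ✓

(x_1, y_1) = (37, 6); (x_2, y_2) = (2737, 444).


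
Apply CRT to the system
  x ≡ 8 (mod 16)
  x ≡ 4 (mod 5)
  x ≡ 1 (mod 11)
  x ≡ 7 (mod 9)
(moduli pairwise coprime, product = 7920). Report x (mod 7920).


Product of moduli M = 16 · 5 · 11 · 9 = 7920.
Merge one congruence at a time:
  Start: x ≡ 8 (mod 16).
  Combine with x ≡ 4 (mod 5); new modulus lcm = 80.
    Write x = 8 + 16·t and substitute into x ≡ 4 (mod 5): 16·t ≡ 4 − 8 = -4 (mod 5).
    Reduce coefficients mod 5: 1·t ≡ 1 (mod 5).
    So t ≡ 1 (mod 5).
    Then x = 8 + 16·1 = 24, valid modulo lcm(16, 5) = 80: x ≡ 24 (mod 80).
  Combine with x ≡ 1 (mod 11); new modulus lcm = 880.
    Write x = 24 + 80·t and substitute into x ≡ 1 (mod 11): 80·t ≡ 1 − 24 = -23 (mod 11).
    Reduce coefficients mod 11: 3·t ≡ 10 (mod 11).
    The inverse of 3 mod 11 is 4 (since 3·4 = 12 = 1·11 + 1), so t ≡ 4·10 = 40 ≡ 7 (mod 11).
    Then x = 24 + 80·7 = 584, valid modulo lcm(80, 11) = 880: x ≡ 584 (mod 880).
  Combine with x ≡ 7 (mod 9); new modulus lcm = 7920.
    Write x = 584 + 880·t and substitute into x ≡ 7 (mod 9): 880·t ≡ 7 − 584 = -577 (mod 9).
    Reduce coefficients mod 9: 7·t ≡ 8 (mod 9).
    The inverse of 7 mod 9 is 4 (since 7·4 = 28 = 3·9 + 1), so t ≡ 4·8 = 32 ≡ 5 (mod 9).
    Then x = 584 + 880·5 = 4984, valid modulo lcm(880, 9) = 7920: x ≡ 4984 (mod 7920).
Verify against each original: 4984 mod 16 = 8, 4984 mod 5 = 4, 4984 mod 11 = 1, 4984 mod 9 = 7.

x ≡ 4984 (mod 7920).


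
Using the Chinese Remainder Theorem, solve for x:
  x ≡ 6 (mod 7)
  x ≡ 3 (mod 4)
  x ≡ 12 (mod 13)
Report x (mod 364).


Moduli 7, 4, 13 are pairwise coprime; by CRT there is a unique solution modulo M = 7 · 4 · 13 = 364.
Solve pairwise, accumulating the modulus:
  Start with x ≡ 6 (mod 7).
  Combine with x ≡ 3 (mod 4): since gcd(7, 4) = 1, we get a unique residue mod 28.
    Write x = 6 + 7·t and substitute into x ≡ 3 (mod 4): 7·t ≡ 3 − 6 = -3 (mod 4).
    Reduce coefficients mod 4: 3·t ≡ 1 (mod 4).
    The inverse of 3 mod 4 is 3 (since 3·3 = 9 = 2·4 + 1), so t ≡ 3·1 = 3 ≡ 3 (mod 4).
    Then x = 6 + 7·3 = 27, valid modulo lcm(7, 4) = 28: x ≡ 27 (mod 28).
  Combine with x ≡ 12 (mod 13): since gcd(28, 13) = 1, we get a unique residue mod 364.
    Write x = 27 + 28·t and substitute into x ≡ 12 (mod 13): 28·t ≡ 12 − 27 = -15 (mod 13).
    Reduce coefficients mod 13: 2·t ≡ 11 (mod 13).
    The inverse of 2 mod 13 is 7 (since 2·7 = 14 = 1·13 + 1), so t ≡ 7·11 = 77 ≡ 12 (mod 13).
    Then x = 27 + 28·12 = 363, valid modulo lcm(28, 13) = 364: x ≡ 363 (mod 364).
Verify: 363 mod 7 = 6 ✓, 363 mod 4 = 3 ✓, 363 mod 13 = 12 ✓.

x ≡ 363 (mod 364).


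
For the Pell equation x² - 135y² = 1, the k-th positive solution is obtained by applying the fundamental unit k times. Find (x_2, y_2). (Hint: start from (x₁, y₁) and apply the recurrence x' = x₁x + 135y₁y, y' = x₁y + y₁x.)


Step 1: Find the fundamental solution (x₁, y₁) of x² - 135y² = 1.
  Expand √135 as a continued fraction. a₀ = ⌊√135⌋ = 11; iterate m_{k+1} = d_k·a_k − m_k, d_{k+1} = (135 − m_{k+1}²)/d_k, a_{k+1} = ⌊(a₀ + m_{k+1})/d_{k+1}⌋ (starting m₀ = 0, d₀ = 1), with convergents p_k = a_k·p_{k-1} + p_{k-2}, q_k = a_k·q_{k-1} + q_{k-2} (p₋₁ = 1, q₋₁ = 0):
  k = 0: a₀ = 11; p₀/q₀ = 11/1; p₀² − 135·q₀² = 121 − 135 = -14.
  k = 1: m = 11, d = 14, a = ⌊(11 + 11)/14⌋ = 1; p/q = (1·11 + 1)/(1·1 + 0) = 12/1; p² − 135·q² = 144 − 135 = 9.
  k = 2: m = 3, d = 9, a = ⌊(11 + 3)/9⌋ = 1; p/q = (1·12 + 11)/(1·1 + 1) = 23/2; p² − 135·q² = 529 − 540 = -11.
  k = 3: m = 6, d = 11, a = ⌊(11 + 6)/11⌋ = 1; p/q = (1·23 + 12)/(1·2 + 1) = 35/3; p² − 135·q² = 1225 − 1215 = 10.
  k = 4: m = 5, d = 10, a = ⌊(11 + 5)/10⌋ = 1; p/q = (1·35 + 23)/(1·3 + 2) = 58/5; p² − 135·q² = 3364 − 3375 = -11.
  k = 5: m = 5, d = 11, a = ⌊(11 + 5)/11⌋ = 1; p/q = (1·58 + 35)/(1·5 + 3) = 93/8; p² − 135·q² = 8649 − 8640 = 9.
  k = 6: m = 6, d = 9, a = ⌊(11 + 6)/9⌋ = 1; p/q = (1·93 + 58)/(1·8 + 5) = 151/13; p² − 135·q² = 22801 − 22815 = -14.
  k = 7: m = 3, d = 14, a = ⌊(11 + 3)/14⌋ = 1; p/q = (1·151 + 93)/(1·13 + 8) = 244/21; p² − 135·q² = 59536 − 59535 = 1.
  The first convergent with p² − 135·q² = 1 gives the fundamental solution (x₁, y₁) = (244, 21).
Step 2: Apply the recurrence (x_{n+1}, y_{n+1}) = (x₁x_n + 135y₁y_n, x₁y_n + y₁x_n) repeatedly.
  From (x_1, y_1) = (244, 21): x_2 = 244·244 + 135·21·21 = 119071; y_2 = 244·21 + 21·244 = 10248.
Step 3: Verify x_2² - 135·y_2² = 14177903041 - 14177903040 = 1 (should be 1). ✓

(x_1, y_1) = (244, 21); (x_2, y_2) = (119071, 10248).


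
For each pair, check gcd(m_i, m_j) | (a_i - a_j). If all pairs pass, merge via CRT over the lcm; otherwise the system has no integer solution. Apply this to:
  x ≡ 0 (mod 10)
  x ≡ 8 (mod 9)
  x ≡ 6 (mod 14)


Moduli 10, 9, 14 are not pairwise coprime, so CRT works modulo lcm(m_i) when all pairwise compatibility conditions hold.
Pairwise compatibility: gcd(m_i, m_j) must divide a_i - a_j for every pair.
Merge one congruence at a time:
  Start: x ≡ 0 (mod 10).
  Combine with x ≡ 8 (mod 9): gcd(10, 9) = 1; 8 - 0 = 8, which IS divisible by 1, so compatible.
    Write x = 0 + 10·t and substitute into x ≡ 8 (mod 9): 10·t ≡ 8 − 0 = 8 (mod 9).
    Reduce coefficients mod 9: 1·t ≡ 8 (mod 9).
    So t ≡ 8 (mod 9).
    Then x = 0 + 10·8 = 80, valid modulo lcm(10, 9) = 90: x ≡ 80 (mod 90).
  Combine with x ≡ 6 (mod 14): gcd(90, 14) = 2; 6 - 80 = -74, which IS divisible by 2, so compatible.
    Write x = 80 + 90·t and substitute into x ≡ 6 (mod 14): 90·t ≡ 6 − 80 = -74 (mod 14).
    Divide the congruence (and modulus) by g = 2: 45·t ≡ -37 (mod 7).
    Reduce coefficients mod 7: 3·t ≡ 5 (mod 7).
    The inverse of 3 mod 7 is 5 (since 3·5 = 15 = 2·7 + 1), so t ≡ 5·5 = 25 ≡ 4 (mod 7).
    Then x = 80 + 90·4 = 440, valid modulo lcm(90, 14) = 630: x ≡ 440 (mod 630).
Verify: 440 mod 10 = 0, 440 mod 9 = 8, 440 mod 14 = 6.

x ≡ 440 (mod 630).


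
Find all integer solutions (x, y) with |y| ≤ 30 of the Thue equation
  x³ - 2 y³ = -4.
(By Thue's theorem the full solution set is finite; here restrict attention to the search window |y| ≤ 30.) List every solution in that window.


The equation is x³ - 2y³ = -4. For fixed y, x³ = 2·y³ − 4, so a solution requires the RHS to be a perfect cube.
Strategy: iterate y from -30 to 30, compute RHS = 2·y³ − 4, and check whether it is a (positive or negative) perfect cube.
Check small values of y:
  y = 0: RHS = -4 is not a perfect cube.
  y = 1: RHS = -2 is not a perfect cube.
  y = -1: RHS = -6 is not a perfect cube.
  y = 2: RHS = 12 is not a perfect cube.
  y = -2: RHS = -20 is not a perfect cube.
  y = 3: RHS = 50 is not a perfect cube.
  y = -3: RHS = -58 is not a perfect cube.
Continuing the search up to |y| = 30 finds no solutions either.
No (x, y) in the scanned range satisfies the equation.

No integer solutions with |y| ≤ 30.


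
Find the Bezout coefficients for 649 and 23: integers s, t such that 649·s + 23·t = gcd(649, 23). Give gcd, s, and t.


Euclidean algorithm on (649, 23) — divide until remainder is 0:
  649 = 28 · 23 + 5
  23 = 4 · 5 + 3
  5 = 1 · 3 + 2
  3 = 1 · 2 + 1
  2 = 2 · 1 + 0
gcd(649, 23) = 1.
Track Bezout coefficients alongside the remainders: start with r₀ = 649 = a·1 + b·0 (s = 1, t = 0) and r₁ = 23 = a·0 + b·1 (s = 0, t = 1); each new remainder r_{k+1} = r_{k-1} − q_k·r_k inherits s_{k+1} = s_{k-1} − q_k·s_k, t_{k+1} = t_{k-1} − q_k·t_k, so r_k = a·s_k + b·t_k at every step:
  q = 28: r = 5, s = 1 − 28·0 = 1, t = 0 − 28·1 = -28  (check: 649·1 + 23·(-28) = 5)
  q = 4: r = 3, s = 0 − 4·1 = -4, t = 1 − 4·(-28) = 113  (check: 649·(-4) + 23·113 = 3)
  q = 1: r = 2, s = 1 − 1·(-4) = 5, t = -28 − 1·113 = -141  (check: 649·5 + 23·(-141) = 2)
  q = 1: r = 1, s = -4 − 1·5 = -9, t = 113 − 1·(-141) = 254  (check: 649·(-9) + 23·254 = 1)
The row with r = 1 (the gcd) gives the Bezout coefficients s = -9, t = 254.
Result: 649 · (-9) + 23 · (254) = 1.

gcd(649, 23) = 1; s = -9, t = 254 (check: 649·(-9) + 23·254 = 1).


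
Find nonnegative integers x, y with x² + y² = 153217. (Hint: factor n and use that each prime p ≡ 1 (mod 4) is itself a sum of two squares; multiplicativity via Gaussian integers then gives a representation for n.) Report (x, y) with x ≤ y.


Step 1: Factor n = 153217 = 37 · 41 · 101.
Step 2: Check the mod-4 condition on each prime factor: 37 ≡ 1 (mod 4), exponent 1; 41 ≡ 1 (mod 4), exponent 1; 101 ≡ 1 (mod 4), exponent 1.
All primes ≡ 3 (mod 4) appear to even exponent (or don't appear), so by the two-squares theorem n IS expressible as a sum of two squares.
Step 3: Build a representation. Here n = 37 · 41 · 101 is a product of primes ≡ 1 (mod 4). Each prime p ≡ 1 (mod 4) is itself a sum of two squares; find a² by testing p − a² for a perfect square:
  37: 37 − 1² = 36 = 6² ⇒ 37 = 1² + 6².
  41: 41 − 1² = 40, 41 − 2² = 37, 41 − 3² = 32, 41 − 4² = 25 = 5² ⇒ 41 = 4² + 5².
  101: 101 − 1² = 100 = 10² ⇒ 101 = 1² + 10².
  Combine using the Brahmagupta–Fibonacci identity (a² + b²)(c² + d²) = (ac − bd)² + (ad + bc)² = (ac + bd)² + (ad − bc)²:
  37 · 41 = 1517: from (1² + 6²)(4² + 5²), take (1·4 − 6·5, 1·5 + 6·4) = (4 − 30, 5 + 24) = (-26, 29); dropping signs (only squares matter) gives (26, 29); check 26² + 29² = 676 + 841 = 1517 ✓.
  1517 · 101 = 153217: from (26² + 29²)(1² + 10²), take (26·1 − 29·10, 26·10 + 29·1) = (26 − 290, 260 + 29) = (-264, 289); dropping signs (only squares matter) gives (264, 289); check 264² + 289² = 69696 + 83521 = 153217 ✓.
Step 4: Order so x ≤ y and verify: 264² + 289² = 69696 + 83521 = 153217 = n. ✓

n = 153217 = 264² + 289² (one valid representation with x ≤ y).


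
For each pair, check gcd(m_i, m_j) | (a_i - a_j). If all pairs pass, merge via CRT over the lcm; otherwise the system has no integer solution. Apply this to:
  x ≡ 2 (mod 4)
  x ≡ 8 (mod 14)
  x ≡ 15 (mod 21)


Moduli 4, 14, 21 are not pairwise coprime, so CRT works modulo lcm(m_i) when all pairwise compatibility conditions hold.
Pairwise compatibility: gcd(m_i, m_j) must divide a_i - a_j for every pair.
Merge one congruence at a time:
  Start: x ≡ 2 (mod 4).
  Combine with x ≡ 8 (mod 14): gcd(4, 14) = 2; 8 - 2 = 6, which IS divisible by 2, so compatible.
    Write x = 2 + 4·t and substitute into x ≡ 8 (mod 14): 4·t ≡ 8 − 2 = 6 (mod 14).
    Divide the congruence (and modulus) by g = 2: 2·t ≡ 3 (mod 7).
    The inverse of 2 mod 7 is 4 (since 2·4 = 8 = 1·7 + 1), so t ≡ 4·3 = 12 ≡ 5 (mod 7).
    Then x = 2 + 4·5 = 22, valid modulo lcm(4, 14) = 28: x ≡ 22 (mod 28).
  Combine with x ≡ 15 (mod 21): gcd(28, 21) = 7; 15 - 22 = -7, which IS divisible by 7, so compatible.
    Write x = 22 + 28·t and substitute into x ≡ 15 (mod 21): 28·t ≡ 15 − 22 = -7 (mod 21).
    Divide the congruence (and modulus) by g = 7: 4·t ≡ -1 (mod 3).
    Reduce coefficients mod 3: 1·t ≡ 2 (mod 3).
    So t ≡ 2 (mod 3).
    Then x = 22 + 28·2 = 78, valid modulo lcm(28, 21) = 84: x ≡ 78 (mod 84).
Verify: 78 mod 4 = 2, 78 mod 14 = 8, 78 mod 21 = 15.

x ≡ 78 (mod 84).


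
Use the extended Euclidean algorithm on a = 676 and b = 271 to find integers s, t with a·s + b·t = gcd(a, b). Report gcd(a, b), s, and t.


Euclidean algorithm on (676, 271) — divide until remainder is 0:
  676 = 2 · 271 + 134
  271 = 2 · 134 + 3
  134 = 44 · 3 + 2
  3 = 1 · 2 + 1
  2 = 2 · 1 + 0
gcd(676, 271) = 1.
Track Bezout coefficients alongside the remainders: start with r₀ = 676 = a·1 + b·0 (s = 1, t = 0) and r₁ = 271 = a·0 + b·1 (s = 0, t = 1); each new remainder r_{k+1} = r_{k-1} − q_k·r_k inherits s_{k+1} = s_{k-1} − q_k·s_k, t_{k+1} = t_{k-1} − q_k·t_k, so r_k = a·s_k + b·t_k at every step:
  q = 2: r = 134, s = 1 − 2·0 = 1, t = 0 − 2·1 = -2  (check: 676·1 + 271·(-2) = 134)
  q = 2: r = 3, s = 0 − 2·1 = -2, t = 1 − 2·(-2) = 5  (check: 676·(-2) + 271·5 = 3)
  q = 44: r = 2, s = 1 − 44·(-2) = 89, t = -2 − 44·5 = -222  (check: 676·89 + 271·(-222) = 2)
  q = 1: r = 1, s = -2 − 1·89 = -91, t = 5 − 1·(-222) = 227  (check: 676·(-91) + 271·227 = 1)
The row with r = 1 (the gcd) gives the Bezout coefficients s = -91, t = 227.
Result: 676 · (-91) + 271 · (227) = 1.

gcd(676, 271) = 1; s = -91, t = 227 (check: 676·(-91) + 271·227 = 1).


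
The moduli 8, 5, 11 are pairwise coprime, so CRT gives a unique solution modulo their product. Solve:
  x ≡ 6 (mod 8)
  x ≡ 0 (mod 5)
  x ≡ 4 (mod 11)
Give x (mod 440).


Moduli 8, 5, 11 are pairwise coprime; by CRT there is a unique solution modulo M = 8 · 5 · 11 = 440.
Solve pairwise, accumulating the modulus:
  Start with x ≡ 6 (mod 8).
  Combine with x ≡ 0 (mod 5): since gcd(8, 5) = 1, we get a unique residue mod 40.
    Write x = 6 + 8·t and substitute into x ≡ 0 (mod 5): 8·t ≡ 0 − 6 = -6 (mod 5).
    Reduce coefficients mod 5: 3·t ≡ 4 (mod 5).
    The inverse of 3 mod 5 is 2 (since 3·2 = 6 = 1·5 + 1), so t ≡ 2·4 = 8 ≡ 3 (mod 5).
    Then x = 6 + 8·3 = 30, valid modulo lcm(8, 5) = 40: x ≡ 30 (mod 40).
  Combine with x ≡ 4 (mod 11): since gcd(40, 11) = 1, we get a unique residue mod 440.
    Write x = 30 + 40·t and substitute into x ≡ 4 (mod 11): 40·t ≡ 4 − 30 = -26 (mod 11).
    Reduce coefficients mod 11: 7·t ≡ 7 (mod 11).
    The inverse of 7 mod 11 is 8 (since 7·8 = 56 = 5·11 + 1), so t ≡ 8·7 = 56 ≡ 1 (mod 11).
    Then x = 30 + 40·1 = 70, valid modulo lcm(40, 11) = 440: x ≡ 70 (mod 440).
Verify: 70 mod 8 = 6 ✓, 70 mod 5 = 0 ✓, 70 mod 11 = 4 ✓.

x ≡ 70 (mod 440).


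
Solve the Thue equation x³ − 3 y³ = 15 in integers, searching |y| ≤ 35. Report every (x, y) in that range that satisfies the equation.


The equation is x³ - 3y³ = 15. For fixed y, x³ = 3·y³ + 15, so a solution requires the RHS to be a perfect cube.
Strategy: iterate y from -35 to 35, compute RHS = 3·y³ + 15, and check whether it is a (positive or negative) perfect cube.
Check small values of y:
  y = 0: RHS = 15 is not a perfect cube.
  y = 1: RHS = 18 is not a perfect cube.
  y = -1: RHS = 12 is not a perfect cube.
  y = 2: RHS = 39 is not a perfect cube.
  y = -2: RHS = -9 is not a perfect cube.
  y = 3: RHS = 96 is not a perfect cube.
  y = -3: RHS = -66 is not a perfect cube.
Continuing the search up to |y| = 35 finds no solutions either.
No (x, y) in the scanned range satisfies the equation.

No integer solutions with |y| ≤ 35.


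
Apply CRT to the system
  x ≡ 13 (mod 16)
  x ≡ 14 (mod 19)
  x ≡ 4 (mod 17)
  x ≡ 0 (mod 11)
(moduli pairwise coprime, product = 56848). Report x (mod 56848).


Product of moduli M = 16 · 19 · 17 · 11 = 56848.
Merge one congruence at a time:
  Start: x ≡ 13 (mod 16).
  Combine with x ≡ 14 (mod 19); new modulus lcm = 304.
    Write x = 13 + 16·t and substitute into x ≡ 14 (mod 19): 16·t ≡ 14 − 13 = 1 (mod 19).
    The inverse of 16 mod 19 is 6 (since 16·6 = 96 = 5·19 + 1), so t ≡ 6·1 = 6 ≡ 6 (mod 19).
    Then x = 13 + 16·6 = 109, valid modulo lcm(16, 19) = 304: x ≡ 109 (mod 304).
  Combine with x ≡ 4 (mod 17); new modulus lcm = 5168.
    Write x = 109 + 304·t and substitute into x ≡ 4 (mod 17): 304·t ≡ 4 − 109 = -105 (mod 17).
    Reduce coefficients mod 17: 15·t ≡ 14 (mod 17).
    The inverse of 15 mod 17 is 8 (since 15·8 = 120 = 7·17 + 1), so t ≡ 8·14 = 112 ≡ 10 (mod 17).
    Then x = 109 + 304·10 = 3149, valid modulo lcm(304, 17) = 5168: x ≡ 3149 (mod 5168).
  Combine with x ≡ 0 (mod 11); new modulus lcm = 56848.
    Write x = 3149 + 5168·t and substitute into x ≡ 0 (mod 11): 5168·t ≡ 0 − 3149 = -3149 (mod 11).
    Reduce coefficients mod 11: 9·t ≡ 8 (mod 11).
    The inverse of 9 mod 11 is 5 (since 9·5 = 45 = 4·11 + 1), so t ≡ 5·8 = 40 ≡ 7 (mod 11).
    Then x = 3149 + 5168·7 = 39325, valid modulo lcm(5168, 11) = 56848: x ≡ 39325 (mod 56848).
Verify against each original: 39325 mod 16 = 13, 39325 mod 19 = 14, 39325 mod 17 = 4, 39325 mod 11 = 0.

x ≡ 39325 (mod 56848).


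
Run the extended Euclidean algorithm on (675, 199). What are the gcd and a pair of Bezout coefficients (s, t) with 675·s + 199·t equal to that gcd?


Euclidean algorithm on (675, 199) — divide until remainder is 0:
  675 = 3 · 199 + 78
  199 = 2 · 78 + 43
  78 = 1 · 43 + 35
  43 = 1 · 35 + 8
  35 = 4 · 8 + 3
  8 = 2 · 3 + 2
  3 = 1 · 2 + 1
  2 = 2 · 1 + 0
gcd(675, 199) = 1.
Track Bezout coefficients alongside the remainders: start with r₀ = 675 = a·1 + b·0 (s = 1, t = 0) and r₁ = 199 = a·0 + b·1 (s = 0, t = 1); each new remainder r_{k+1} = r_{k-1} − q_k·r_k inherits s_{k+1} = s_{k-1} − q_k·s_k, t_{k+1} = t_{k-1} − q_k·t_k, so r_k = a·s_k + b·t_k at every step:
  q = 3: r = 78, s = 1 − 3·0 = 1, t = 0 − 3·1 = -3  (check: 675·1 + 199·(-3) = 78)
  q = 2: r = 43, s = 0 − 2·1 = -2, t = 1 − 2·(-3) = 7  (check: 675·(-2) + 199·7 = 43)
  q = 1: r = 35, s = 1 − 1·(-2) = 3, t = -3 − 1·7 = -10  (check: 675·3 + 199·(-10) = 35)
  q = 1: r = 8, s = -2 − 1·3 = -5, t = 7 − 1·(-10) = 17  (check: 675·(-5) + 199·17 = 8)
  q = 4: r = 3, s = 3 − 4·(-5) = 23, t = -10 − 4·17 = -78  (check: 675·23 + 199·(-78) = 3)
  q = 2: r = 2, s = -5 − 2·23 = -51, t = 17 − 2·(-78) = 173  (check: 675·(-51) + 199·173 = 2)
  q = 1: r = 1, s = 23 − 1·(-51) = 74, t = -78 − 1·173 = -251  (check: 675·74 + 199·(-251) = 1)
The row with r = 1 (the gcd) gives the Bezout coefficients s = 74, t = -251.
Result: 675 · (74) + 199 · (-251) = 1.

gcd(675, 199) = 1; s = 74, t = -251 (check: 675·74 + 199·(-251) = 1).


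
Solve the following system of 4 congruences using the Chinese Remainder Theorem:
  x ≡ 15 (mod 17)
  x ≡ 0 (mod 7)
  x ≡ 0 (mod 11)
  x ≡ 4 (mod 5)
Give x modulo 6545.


Product of moduli M = 17 · 7 · 11 · 5 = 6545.
Merge one congruence at a time:
  Start: x ≡ 15 (mod 17).
  Combine with x ≡ 0 (mod 7); new modulus lcm = 119.
    Write x = 15 + 17·t and substitute into x ≡ 0 (mod 7): 17·t ≡ 0 − 15 = -15 (mod 7).
    Reduce coefficients mod 7: 3·t ≡ 6 (mod 7).
    The inverse of 3 mod 7 is 5 (since 3·5 = 15 = 2·7 + 1), so t ≡ 5·6 = 30 ≡ 2 (mod 7).
    Then x = 15 + 17·2 = 49, valid modulo lcm(17, 7) = 119: x ≡ 49 (mod 119).
  Combine with x ≡ 0 (mod 11); new modulus lcm = 1309.
    Write x = 49 + 119·t and substitute into x ≡ 0 (mod 11): 119·t ≡ 0 − 49 = -49 (mod 11).
    Reduce coefficients mod 11: 9·t ≡ 6 (mod 11).
    The inverse of 9 mod 11 is 5 (since 9·5 = 45 = 4·11 + 1), so t ≡ 5·6 = 30 ≡ 8 (mod 11).
    Then x = 49 + 119·8 = 1001, valid modulo lcm(119, 11) = 1309: x ≡ 1001 (mod 1309).
  Combine with x ≡ 4 (mod 5); new modulus lcm = 6545.
    Write x = 1001 + 1309·t and substitute into x ≡ 4 (mod 5): 1309·t ≡ 4 − 1001 = -997 (mod 5).
    Reduce coefficients mod 5: 4·t ≡ 3 (mod 5).
    The inverse of 4 mod 5 is 4 (since 4·4 = 16 = 3·5 + 1), so t ≡ 4·3 = 12 ≡ 2 (mod 5).
    Then x = 1001 + 1309·2 = 3619, valid modulo lcm(1309, 5) = 6545: x ≡ 3619 (mod 6545).
Verify against each original: 3619 mod 17 = 15, 3619 mod 7 = 0, 3619 mod 11 = 0, 3619 mod 5 = 4.

x ≡ 3619 (mod 6545).


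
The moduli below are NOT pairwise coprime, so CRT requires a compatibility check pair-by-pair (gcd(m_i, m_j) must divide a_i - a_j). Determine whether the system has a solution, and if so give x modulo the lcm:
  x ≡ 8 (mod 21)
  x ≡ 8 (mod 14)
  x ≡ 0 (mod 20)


Moduli 21, 14, 20 are not pairwise coprime, so CRT works modulo lcm(m_i) when all pairwise compatibility conditions hold.
Pairwise compatibility: gcd(m_i, m_j) must divide a_i - a_j for every pair.
Merge one congruence at a time:
  Start: x ≡ 8 (mod 21).
  Combine with x ≡ 8 (mod 14): gcd(21, 14) = 7; 8 - 8 = 0, which IS divisible by 7, so compatible.
    Write x = 8 + 21·t and substitute into x ≡ 8 (mod 14): 21·t ≡ 8 − 8 = 0 (mod 14).
    Divide the congruence (and modulus) by g = 7: 3·t ≡ 0 (mod 2).
    Reduce coefficients mod 2: 1·t ≡ 0 (mod 2).
    So t ≡ 0 (mod 2).
    Then x = 8 + 21·0 = 8, valid modulo lcm(21, 14) = 42: x ≡ 8 (mod 42).
  Combine with x ≡ 0 (mod 20): gcd(42, 20) = 2; 0 - 8 = -8, which IS divisible by 2, so compatible.
    Write x = 8 + 42·t and substitute into x ≡ 0 (mod 20): 42·t ≡ 0 − 8 = -8 (mod 20).
    Divide the congruence (and modulus) by g = 2: 21·t ≡ -4 (mod 10).
    Reduce coefficients mod 10: 1·t ≡ 6 (mod 10).
    So t ≡ 6 (mod 10).
    Then x = 8 + 42·6 = 260, valid modulo lcm(42, 20) = 420: x ≡ 260 (mod 420).
Verify: 260 mod 21 = 8, 260 mod 14 = 8, 260 mod 20 = 0.

x ≡ 260 (mod 420).


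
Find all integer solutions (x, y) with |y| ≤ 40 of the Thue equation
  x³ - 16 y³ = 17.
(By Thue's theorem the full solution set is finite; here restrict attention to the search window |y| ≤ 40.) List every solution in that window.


The equation is x³ - 16y³ = 17. For fixed y, x³ = 16·y³ + 17, so a solution requires the RHS to be a perfect cube.
Strategy: iterate y from -40 to 40, compute RHS = 16·y³ + 17, and check whether it is a (positive or negative) perfect cube.
Check small values of y:
  y = 0: RHS = 17 is not a perfect cube.
  y = 1: RHS = 33 is not a perfect cube.
  y = -1: RHS = 1 = (1)³ ⇒ x = 1 works.
  y = 2: RHS = 145 is not a perfect cube.
  y = -2: RHS = -111 is not a perfect cube.
  y = 3: RHS = 449 is not a perfect cube.
  y = -3: RHS = -415 is not a perfect cube.
Continuing the search up to |y| = 40 finds no further solutions beyond those listed.
Collected solutions: (1, -1).

Solutions (with |y| ≤ 40): (1, -1).


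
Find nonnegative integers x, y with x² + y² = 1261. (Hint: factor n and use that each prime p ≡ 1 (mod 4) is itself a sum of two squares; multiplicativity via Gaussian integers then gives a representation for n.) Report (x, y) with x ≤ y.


Step 1: Factor n = 1261 = 13 · 97.
Step 2: Check the mod-4 condition on each prime factor: 13 ≡ 1 (mod 4), exponent 1; 97 ≡ 1 (mod 4), exponent 1.
All primes ≡ 3 (mod 4) appear to even exponent (or don't appear), so by the two-squares theorem n IS expressible as a sum of two squares.
Step 3: Build a representation. Here n = 13 · 97 is a product of primes ≡ 1 (mod 4). Each prime p ≡ 1 (mod 4) is itself a sum of two squares; find a² by testing p − a² for a perfect square:
  13: 13 − 1² = 12, 13 − 2² = 9 = 3² ⇒ 13 = 2² + 3².
  97: 97 − 1² = 96, 97 − 2² = 93, 97 − 3² = 88, 97 − 4² = 81 = 9² ⇒ 97 = 4² + 9².
  Combine using the Brahmagupta–Fibonacci identity (a² + b²)(c² + d²) = (ac − bd)² + (ad + bc)² = (ac + bd)² + (ad − bc)²:
  13 · 97 = 1261: from (2² + 3²)(4² + 9²), take (2·4 − 3·9, 2·9 + 3·4) = (8 − 27, 18 + 12) = (-19, 30); dropping signs (only squares matter) gives (19, 30); check 19² + 30² = 361 + 900 = 1261 ✓.
Step 4: Order so x ≤ y and verify: 19² + 30² = 361 + 900 = 1261 = n. ✓

n = 1261 = 19² + 30² (one valid representation with x ≤ y).
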